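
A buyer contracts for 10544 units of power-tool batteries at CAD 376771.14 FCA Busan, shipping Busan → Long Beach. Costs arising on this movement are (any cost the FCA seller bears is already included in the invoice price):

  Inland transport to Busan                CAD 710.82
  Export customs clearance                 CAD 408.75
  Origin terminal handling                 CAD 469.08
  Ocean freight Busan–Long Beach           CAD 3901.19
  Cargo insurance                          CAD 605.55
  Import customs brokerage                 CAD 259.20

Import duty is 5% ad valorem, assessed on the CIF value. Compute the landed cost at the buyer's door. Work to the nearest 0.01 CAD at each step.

FCA: the seller delivers export-cleared goods to the carrier; the buyer bears costs from that point.
Already in the invoice (seller's account under FCA): inland to port, export clearance — exclude.
CIF value = FCA price + origin terminal + freight + insurance = 376771.14 + 469.08 + 3901.19 + 605.55 = 381746.96
Import duty = 381746.96 × 5% = 19087.35
Buyer bears: origin terminal 469.08 + freight 3901.19 + insurance 605.55 + brokerage 259.20 + duty 19087.35 = 24322.37
Landed cost = invoice 376771.14 + 24322.37 = 401093.51

Total landed cost: CAD 401093.51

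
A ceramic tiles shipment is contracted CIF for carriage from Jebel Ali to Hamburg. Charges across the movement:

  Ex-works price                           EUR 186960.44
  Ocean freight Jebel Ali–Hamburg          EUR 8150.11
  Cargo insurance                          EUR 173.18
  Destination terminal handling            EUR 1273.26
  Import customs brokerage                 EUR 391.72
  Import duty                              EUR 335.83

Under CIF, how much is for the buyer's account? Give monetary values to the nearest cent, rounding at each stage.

CIF: the seller pays costs through ocean freight and marine insurance to the destination port.
Seller's account: goods 186960.44 + freight 8150.11 + insurance 173.18 = 195283.73
Buyer's account: destination terminal 1273.26 + brokerage 391.72 + duty 335.83 = 2000.81

Buyer's account: EUR 2000.81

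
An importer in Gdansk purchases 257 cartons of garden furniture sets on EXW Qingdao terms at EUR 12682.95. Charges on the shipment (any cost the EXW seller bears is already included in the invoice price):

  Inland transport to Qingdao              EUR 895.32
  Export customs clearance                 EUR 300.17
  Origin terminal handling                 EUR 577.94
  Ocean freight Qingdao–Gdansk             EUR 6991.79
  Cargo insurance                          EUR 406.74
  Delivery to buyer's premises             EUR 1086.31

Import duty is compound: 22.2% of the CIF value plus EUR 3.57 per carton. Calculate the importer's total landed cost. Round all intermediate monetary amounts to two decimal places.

EXW: the seller makes goods available at their premises; the buyer bears all onward costs.
CIF value = EXW price + inland to port + export clearance + origin terminal + freight + insurance = 12682.95 + 895.32 + 300.17 + 577.94 + 6991.79 + 406.74 = 21854.91
Ad valorem component: 21854.91 × 22.2% = 4851.79
Specific component: 257 × 3.57 = 917.49
Import duty = 4851.79 + 917.49 = 5769.28
Buyer bears: inland to port 895.32 + export clearance 300.17 + origin terminal 577.94 + freight 6991.79 + insurance 406.74 + delivery 1086.31 + duty 5769.28 = 16027.55
Landed cost = invoice 12682.95 + 16027.55 = 28710.50

Total landed cost: EUR 28710.50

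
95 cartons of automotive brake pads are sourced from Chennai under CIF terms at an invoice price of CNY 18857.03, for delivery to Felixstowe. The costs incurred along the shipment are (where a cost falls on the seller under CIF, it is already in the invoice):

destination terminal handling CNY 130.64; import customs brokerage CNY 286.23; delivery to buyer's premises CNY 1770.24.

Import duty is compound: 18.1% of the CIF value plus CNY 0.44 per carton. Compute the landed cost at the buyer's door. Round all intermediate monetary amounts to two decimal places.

CIF: the seller pays costs through ocean freight and marine insurance to the destination port.
The CIF price already equals the CIF value: 18857.03
Ad valorem component: 18857.03 × 18.1% = 3413.12
Specific component: 95 × 0.44 = 41.80
Import duty = 3413.12 + 41.80 = 3454.92
Buyer bears: destination terminal 130.64 + brokerage 286.23 + delivery 1770.24 + duty 3454.92 = 5642.03
Landed cost = invoice 18857.03 + 5642.03 = 24499.06

Total landed cost: CNY 24499.06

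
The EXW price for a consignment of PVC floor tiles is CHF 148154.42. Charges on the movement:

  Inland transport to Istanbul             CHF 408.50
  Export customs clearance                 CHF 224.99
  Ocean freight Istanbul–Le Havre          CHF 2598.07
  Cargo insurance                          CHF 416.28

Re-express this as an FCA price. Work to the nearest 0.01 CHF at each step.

Not relevant to the conversion: freight, insurance — on the buyer under both terms; not part of either seller's price.
From EXW to FCA, the seller additionally bears: inland to port, export clearance.
FCA price = 148154.42 + 408.50 + 224.99 = 148787.91

FCA price: CHF 148787.91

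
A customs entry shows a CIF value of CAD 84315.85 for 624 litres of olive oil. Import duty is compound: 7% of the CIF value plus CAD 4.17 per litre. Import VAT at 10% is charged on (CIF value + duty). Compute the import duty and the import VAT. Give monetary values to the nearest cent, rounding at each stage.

Ad valorem component: 84315.85 × 7% = 5902.11
Specific component: 624 × 4.17 = 2602.08
Import duty = 5902.11 + 2602.08 = 8504.19
VAT base = CIF + duty = 84315.85 + 8504.19 = 92820.04
Import VAT = 92820.04 × 10% = 9282.00

Import duty: CAD 8504.19; import VAT: CAD 9282.00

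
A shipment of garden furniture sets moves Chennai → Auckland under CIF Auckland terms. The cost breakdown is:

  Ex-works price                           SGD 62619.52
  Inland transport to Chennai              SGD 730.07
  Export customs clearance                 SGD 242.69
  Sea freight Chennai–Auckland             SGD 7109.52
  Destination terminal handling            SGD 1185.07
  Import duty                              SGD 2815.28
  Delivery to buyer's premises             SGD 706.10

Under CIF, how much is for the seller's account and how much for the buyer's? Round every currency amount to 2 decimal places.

CIF: the seller pays costs through ocean freight and marine insurance to the destination port.
Seller's account: goods 62619.52 + inland to port 730.07 + export clearance 242.69 + freight 7109.52 = 70701.80
Buyer's account: destination terminal 1185.07 + duty 2815.28 + delivery 706.10 = 4706.45

Seller: SGD 70701.80; buyer: SGD 4706.45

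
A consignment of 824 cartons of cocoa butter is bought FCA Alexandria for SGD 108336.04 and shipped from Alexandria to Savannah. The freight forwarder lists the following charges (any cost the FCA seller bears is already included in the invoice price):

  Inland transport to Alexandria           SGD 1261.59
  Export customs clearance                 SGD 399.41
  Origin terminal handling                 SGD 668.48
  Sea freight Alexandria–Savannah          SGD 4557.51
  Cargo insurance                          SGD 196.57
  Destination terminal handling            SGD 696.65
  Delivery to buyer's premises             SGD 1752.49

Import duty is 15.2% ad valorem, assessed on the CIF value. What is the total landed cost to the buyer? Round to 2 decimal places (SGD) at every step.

FCA: the seller delivers export-cleared goods to the carrier; the buyer bears costs from that point.
Already in the invoice (seller's account under FCA): inland to port, export clearance — exclude.
CIF value = FCA price + origin terminal + freight + insurance = 108336.04 + 668.48 + 4557.51 + 196.57 = 113758.60
Import duty = 113758.60 × 15.2% = 17291.31
Buyer bears: origin terminal 668.48 + freight 4557.51 + insurance 196.57 + destination terminal 696.65 + delivery 1752.49 + duty 17291.31 = 25163.01
Landed cost = invoice 108336.04 + 25163.01 = 133499.05

Total landed cost: SGD 133499.05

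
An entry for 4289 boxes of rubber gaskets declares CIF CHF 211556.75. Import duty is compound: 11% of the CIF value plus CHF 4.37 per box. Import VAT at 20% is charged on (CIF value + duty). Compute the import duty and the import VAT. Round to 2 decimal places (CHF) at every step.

Ad valorem component: 211556.75 × 11% = 23271.24
Specific component: 4289 × 4.37 = 18742.93
Import duty = 23271.24 + 18742.93 = 42014.17
VAT base = CIF + duty = 211556.75 + 42014.17 = 253570.92
Import VAT = 253570.92 × 20% = 50714.18

Import duty: CHF 42014.17; import VAT: CHF 50714.18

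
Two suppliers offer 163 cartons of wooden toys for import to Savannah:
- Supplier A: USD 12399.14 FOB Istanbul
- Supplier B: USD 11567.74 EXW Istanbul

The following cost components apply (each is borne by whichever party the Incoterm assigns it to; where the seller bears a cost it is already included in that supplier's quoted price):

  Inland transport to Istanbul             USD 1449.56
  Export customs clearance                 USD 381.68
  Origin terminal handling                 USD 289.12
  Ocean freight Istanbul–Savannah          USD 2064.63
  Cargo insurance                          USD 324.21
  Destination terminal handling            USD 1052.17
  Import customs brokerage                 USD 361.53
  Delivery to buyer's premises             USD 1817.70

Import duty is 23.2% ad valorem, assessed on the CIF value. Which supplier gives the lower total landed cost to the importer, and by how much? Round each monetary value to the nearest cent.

Supplier A (FOB):
CIF value = FOB price + freight + insurance = 12399.14 + 2064.63 + 324.21 = 14787.98
Import duty = 14787.98 × 23.2% = 3430.81
Buyer bears (A): 2064.63 + 324.21 + 1052.17 + 361.53 + 1817.70 = 5620.24
Landed cost (A) = invoice 12399.14 + 5620.24 + duty 3430.81 = 21450.19
Supplier B (EXW):
CIF value = EXW price + inland to port + export clearance + origin terminal + freight + insurance = 11567.74 + 1449.56 + 381.68 + 289.12 + 2064.63 + 324.21 = 16076.94
Import duty = 16076.94 × 23.2% = 3729.85
Buyer bears (B): 1449.56 + 381.68 + 289.12 + 2064.63 + 324.21 + 1052.17 + 361.53 + 1817.70 = 7740.60
Landed cost (B) = invoice 11567.74 + 7740.60 + duty 3729.85 = 23038.19
Difference = |21450.19 − 23038.19| = 1588.00

Supplier A is cheaper by USD 1588.00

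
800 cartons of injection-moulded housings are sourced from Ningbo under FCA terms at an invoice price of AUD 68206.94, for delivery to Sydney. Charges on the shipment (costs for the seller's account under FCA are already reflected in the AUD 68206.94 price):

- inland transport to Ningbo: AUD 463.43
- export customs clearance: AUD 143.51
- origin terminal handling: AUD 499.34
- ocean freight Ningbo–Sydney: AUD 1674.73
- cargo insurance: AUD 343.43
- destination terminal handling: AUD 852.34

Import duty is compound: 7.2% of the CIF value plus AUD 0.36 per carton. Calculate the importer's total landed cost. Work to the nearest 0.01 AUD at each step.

FCA: the seller delivers export-cleared goods to the carrier; the buyer bears costs from that point.
Already in the invoice (seller's account under FCA): inland to port, export clearance — exclude.
CIF value = FCA price + origin terminal + freight + insurance = 68206.94 + 499.34 + 1674.73 + 343.43 = 70724.44
Ad valorem component: 70724.44 × 7.2% = 5092.16
Specific component: 800 × 0.36 = 288.00
Import duty = 5092.16 + 288.00 = 5380.16
Buyer bears: origin terminal 499.34 + freight 1674.73 + insurance 343.43 + destination terminal 852.34 + duty 5380.16 = 8750.00
Landed cost = invoice 68206.94 + 8750.00 = 76956.94

Total landed cost: AUD 76956.94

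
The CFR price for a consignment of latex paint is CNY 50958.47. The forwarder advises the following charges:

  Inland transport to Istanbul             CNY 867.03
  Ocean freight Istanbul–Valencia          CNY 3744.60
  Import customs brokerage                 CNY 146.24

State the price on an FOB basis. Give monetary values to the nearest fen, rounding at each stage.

Not relevant to the conversion: inland to port — on the seller under both CFR and FOB; already in the CFR price and stays in the FOB price. brokerage — on the buyer under both terms; not part of either seller's price.
From CFR to FOB, the seller no longer bears: freight.
FOB price = 50958.47 − 3744.60 = 47213.87

FOB price: CNY 47213.87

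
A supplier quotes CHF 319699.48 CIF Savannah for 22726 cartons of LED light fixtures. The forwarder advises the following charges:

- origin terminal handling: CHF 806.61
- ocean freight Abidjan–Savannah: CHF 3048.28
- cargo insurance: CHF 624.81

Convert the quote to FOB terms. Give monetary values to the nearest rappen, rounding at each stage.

Not relevant to the conversion: origin terminal — on the seller under both CIF and FOB; already in the CIF price and stays in the FOB price.
From CIF to FOB, the seller no longer bears: freight, insurance.
FOB price = 319699.48 − 3048.28 − 624.81 = 316026.39

FOB price: CHF 316026.39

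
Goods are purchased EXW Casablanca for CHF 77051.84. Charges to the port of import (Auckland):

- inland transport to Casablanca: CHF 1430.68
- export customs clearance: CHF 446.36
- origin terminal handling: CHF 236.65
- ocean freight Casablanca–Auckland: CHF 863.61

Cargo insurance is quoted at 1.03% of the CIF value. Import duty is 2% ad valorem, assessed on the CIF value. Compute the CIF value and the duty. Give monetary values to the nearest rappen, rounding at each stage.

Let C be the CIF value. C = EXW price + pre-shipment costs + freight + 1.03% × C
C − 1.03% × C = 77051.84 + 1430.68 + 446.36 + 236.65 + 863.61
0.9897 × C = 80029.14
C = 80029.14 / 0.9897 = 80862.02
Insurance premium = 1.03% × 80862.02 = 832.88
Import duty = 80862.02 × 2% = 1617.24

CIF value: CHF 80862.02; import duty: CHF 1617.24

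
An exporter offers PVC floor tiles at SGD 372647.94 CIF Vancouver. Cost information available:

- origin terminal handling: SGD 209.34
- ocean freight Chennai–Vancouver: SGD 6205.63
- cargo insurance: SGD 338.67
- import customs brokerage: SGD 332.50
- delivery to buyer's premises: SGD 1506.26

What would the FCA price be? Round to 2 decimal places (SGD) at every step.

Not relevant to the conversion: delivery, brokerage — on the buyer under both terms; not part of either seller's price.
From CIF to FCA, the seller no longer bears: origin terminal, freight, insurance.
FCA price = 372647.94 − 209.34 − 6205.63 − 338.67 = 365894.30

FCA price: SGD 365894.30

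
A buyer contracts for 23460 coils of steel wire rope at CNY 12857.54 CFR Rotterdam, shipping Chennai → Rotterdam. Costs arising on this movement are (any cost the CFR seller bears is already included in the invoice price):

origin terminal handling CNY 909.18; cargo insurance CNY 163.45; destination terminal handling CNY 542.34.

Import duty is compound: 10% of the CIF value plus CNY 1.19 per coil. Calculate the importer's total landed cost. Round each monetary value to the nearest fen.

Total landed cost: CNY 42782.83

CFR: the seller pays costs through ocean freight to the destination port, but not insurance.
Already in the invoice (seller's account under CFR): origin terminal — exclude.
CIF value = CFR price + insurance = 12857.54 + 163.45 = 13020.99
Ad valorem component: 13020.99 × 10% = 1302.10
Specific component: 23460 × 1.19 = 27917.40
Import duty = 1302.10 + 27917.40 = 29219.50
Buyer bears: insurance 163.45 + destination terminal 542.34 + duty 29219.50 = 29925.29
Landed cost = invoice 12857.54 + 29925.29 = 42782.83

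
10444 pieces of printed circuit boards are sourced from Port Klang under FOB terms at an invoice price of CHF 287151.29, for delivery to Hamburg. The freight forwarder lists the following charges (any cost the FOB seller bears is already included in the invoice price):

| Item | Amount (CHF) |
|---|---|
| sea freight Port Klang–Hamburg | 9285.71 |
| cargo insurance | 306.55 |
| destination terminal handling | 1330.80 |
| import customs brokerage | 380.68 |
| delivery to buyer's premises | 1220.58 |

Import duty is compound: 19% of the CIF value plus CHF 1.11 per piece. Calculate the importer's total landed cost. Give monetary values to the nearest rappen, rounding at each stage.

Total landed cost: CHF 367649.72

FOB: the seller bears costs until goods are on board at the origin port; the buyer bears freight, insurance and all costs thereafter.
CIF value = FOB price + freight + insurance = 287151.29 + 9285.71 + 306.55 = 296743.55
Ad valorem component: 296743.55 × 19% = 56381.27
Specific component: 10444 × 1.11 = 11592.84
Import duty = 56381.27 + 11592.84 = 67974.11
Buyer bears: freight 9285.71 + insurance 306.55 + destination terminal 1330.80 + brokerage 380.68 + delivery 1220.58 + duty 67974.11 = 80498.43
Landed cost = invoice 287151.29 + 80498.43 = 367649.72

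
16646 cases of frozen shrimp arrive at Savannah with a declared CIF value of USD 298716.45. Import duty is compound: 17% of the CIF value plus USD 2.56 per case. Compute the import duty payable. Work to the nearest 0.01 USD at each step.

Import duty: USD 93395.56

Ad valorem component: 298716.45 × 17% = 50781.80
Specific component: 16646 × 2.56 = 42613.76
Import duty = 50781.80 + 42613.76 = 93395.56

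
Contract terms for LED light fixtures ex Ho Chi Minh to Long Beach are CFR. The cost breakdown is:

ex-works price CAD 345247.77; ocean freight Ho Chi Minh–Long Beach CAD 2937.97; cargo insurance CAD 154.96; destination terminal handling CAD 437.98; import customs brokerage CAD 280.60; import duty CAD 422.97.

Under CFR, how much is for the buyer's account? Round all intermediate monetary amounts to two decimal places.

Buyer's account: CAD 1296.51

CFR: the seller pays costs through ocean freight to the destination port, but not insurance.
Seller's account: goods 345247.77 + freight 2937.97 = 348185.74
Buyer's account: insurance 154.96 + destination terminal 437.98 + brokerage 280.60 + duty 422.97 = 1296.51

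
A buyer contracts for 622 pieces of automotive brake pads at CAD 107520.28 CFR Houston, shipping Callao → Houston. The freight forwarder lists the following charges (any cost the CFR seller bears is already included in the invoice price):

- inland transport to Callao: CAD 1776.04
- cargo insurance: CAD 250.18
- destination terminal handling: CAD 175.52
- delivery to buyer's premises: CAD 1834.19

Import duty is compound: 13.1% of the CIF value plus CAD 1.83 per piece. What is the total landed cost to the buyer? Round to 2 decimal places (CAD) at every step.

Total landed cost: CAD 125036.36

CFR: the seller pays costs through ocean freight to the destination port, but not insurance.
Already in the invoice (seller's account under CFR): inland to port — exclude.
CIF value = CFR price + insurance = 107520.28 + 250.18 = 107770.46
Ad valorem component: 107770.46 × 13.1% = 14117.93
Specific component: 622 × 1.83 = 1138.26
Import duty = 14117.93 + 1138.26 = 15256.19
Buyer bears: insurance 250.18 + destination terminal 175.52 + delivery 1834.19 + duty 15256.19 = 17516.08
Landed cost = invoice 107520.28 + 17516.08 = 125036.36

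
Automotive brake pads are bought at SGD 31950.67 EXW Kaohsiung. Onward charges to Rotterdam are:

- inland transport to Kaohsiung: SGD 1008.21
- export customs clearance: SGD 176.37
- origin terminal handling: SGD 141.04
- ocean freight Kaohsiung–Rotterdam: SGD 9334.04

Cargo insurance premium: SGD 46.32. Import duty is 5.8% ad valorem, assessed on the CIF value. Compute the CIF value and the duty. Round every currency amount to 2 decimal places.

CIF = EXW price + pre-shipment costs + freight + insurance
CIF = 31950.67 + 1008.21 + 176.37 + 141.04 + 9334.04 + 46.32 = 42656.65
Import duty = 42656.65 × 5.8% = 2474.09

CIF value: SGD 42656.65; import duty: SGD 2474.09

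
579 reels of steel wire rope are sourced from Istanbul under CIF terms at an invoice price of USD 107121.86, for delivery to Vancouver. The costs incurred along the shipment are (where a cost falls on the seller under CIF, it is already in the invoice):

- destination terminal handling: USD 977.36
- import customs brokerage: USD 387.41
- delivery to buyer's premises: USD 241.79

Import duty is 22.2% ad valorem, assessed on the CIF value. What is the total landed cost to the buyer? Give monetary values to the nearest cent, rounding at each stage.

Total landed cost: USD 132509.47

CIF: the seller pays costs through ocean freight and marine insurance to the destination port.
The CIF price already equals the CIF value: 107121.86
Import duty = 107121.86 × 22.2% = 23781.05
Buyer bears: destination terminal 977.36 + brokerage 387.41 + delivery 241.79 + duty 23781.05 = 25387.61
Landed cost = invoice 107121.86 + 25387.61 = 132509.47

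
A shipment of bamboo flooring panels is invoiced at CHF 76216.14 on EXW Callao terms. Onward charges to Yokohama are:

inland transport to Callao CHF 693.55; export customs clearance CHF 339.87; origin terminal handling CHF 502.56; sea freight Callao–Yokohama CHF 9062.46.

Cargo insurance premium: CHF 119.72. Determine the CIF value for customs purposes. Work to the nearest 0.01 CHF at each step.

CIF = EXW price + pre-shipment costs + freight + insurance
CIF = 76216.14 + 693.55 + 339.87 + 502.56 + 9062.46 + 119.72 = 86934.30

CIF value: CHF 86934.30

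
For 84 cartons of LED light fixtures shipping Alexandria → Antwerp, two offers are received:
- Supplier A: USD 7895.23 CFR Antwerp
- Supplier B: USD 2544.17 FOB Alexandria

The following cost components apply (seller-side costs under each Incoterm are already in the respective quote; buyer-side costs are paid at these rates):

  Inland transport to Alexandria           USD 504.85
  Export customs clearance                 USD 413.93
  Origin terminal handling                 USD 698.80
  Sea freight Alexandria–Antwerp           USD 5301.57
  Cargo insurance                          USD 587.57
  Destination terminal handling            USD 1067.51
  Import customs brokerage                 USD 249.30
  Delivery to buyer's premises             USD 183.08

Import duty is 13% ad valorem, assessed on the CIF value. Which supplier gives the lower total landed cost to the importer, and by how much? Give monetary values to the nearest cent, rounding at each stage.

Supplier A (CFR):
CIF value = CFR price + insurance = 7895.23 + 587.57 = 8482.80
Import duty = 8482.80 × 13% = 1102.76
Buyer bears (A): 587.57 + 1067.51 + 249.30 + 183.08 = 2087.46
Landed cost (A) = invoice 7895.23 + 2087.46 + duty 1102.76 = 11085.45
Supplier B (FOB):
CIF value = FOB price + freight + insurance = 2544.17 + 5301.57 + 587.57 = 8433.31
Import duty = 8433.31 × 13% = 1096.33
Buyer bears (B): 5301.57 + 587.57 + 1067.51 + 249.30 + 183.08 = 7389.03
Landed cost (B) = invoice 2544.17 + 7389.03 + duty 1096.33 = 11029.53
Difference = |11085.45 − 11029.53| = 55.92

Supplier B is cheaper by USD 55.92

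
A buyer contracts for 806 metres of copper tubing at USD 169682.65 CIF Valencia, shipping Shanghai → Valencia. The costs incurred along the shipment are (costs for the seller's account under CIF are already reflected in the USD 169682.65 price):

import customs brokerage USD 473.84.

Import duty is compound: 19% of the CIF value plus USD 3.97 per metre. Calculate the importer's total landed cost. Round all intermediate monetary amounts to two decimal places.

Total landed cost: USD 205596.01

CIF: the seller pays costs through ocean freight and marine insurance to the destination port.
The CIF price already equals the CIF value: 169682.65
Ad valorem component: 169682.65 × 19% = 32239.70
Specific component: 806 × 3.97 = 3199.82
Import duty = 32239.70 + 3199.82 = 35439.52
Buyer bears: brokerage 473.84 + duty 35439.52 = 35913.36
Landed cost = invoice 169682.65 + 35913.36 = 205596.01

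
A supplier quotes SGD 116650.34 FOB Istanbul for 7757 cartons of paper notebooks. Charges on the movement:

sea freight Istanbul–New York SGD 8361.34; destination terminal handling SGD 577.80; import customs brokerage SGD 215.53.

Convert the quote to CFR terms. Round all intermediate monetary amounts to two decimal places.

Not relevant to the conversion: brokerage, destination terminal — on the buyer under both terms; not part of either seller's price.
From FOB to CFR, the seller additionally bears: freight.
CFR price = 116650.34 + 8361.34 = 125011.68

CFR price: SGD 125011.68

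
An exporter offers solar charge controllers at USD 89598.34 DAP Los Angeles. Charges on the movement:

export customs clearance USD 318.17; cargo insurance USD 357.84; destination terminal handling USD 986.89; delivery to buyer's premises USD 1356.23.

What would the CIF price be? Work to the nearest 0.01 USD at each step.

Not relevant to the conversion: insurance, export clearance — on the seller under both DAP and CIF; already in the DAP price and stays in the CIF price.
From DAP to CIF, the seller no longer bears: destination terminal, delivery.
CIF price = 89598.34 − 986.89 − 1356.23 = 87255.22

CIF price: USD 87255.22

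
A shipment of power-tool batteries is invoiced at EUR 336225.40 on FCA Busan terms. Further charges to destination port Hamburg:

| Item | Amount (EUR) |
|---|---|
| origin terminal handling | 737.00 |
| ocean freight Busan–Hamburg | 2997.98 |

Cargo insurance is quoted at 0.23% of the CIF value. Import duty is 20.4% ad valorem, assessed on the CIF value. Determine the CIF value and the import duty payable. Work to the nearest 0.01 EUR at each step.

CIF value: EUR 340744.09; import duty: EUR 69511.79

Let C be the CIF value. C = FCA price + pre-shipment costs + freight + 0.23% × C
C − 0.23% × C = 336225.40 + 737.00 + 2997.98
0.9977 × C = 339960.38
C = 339960.38 / 0.9977 = 340744.09
Insurance premium = 0.23% × 340744.09 = 783.71
Import duty = 340744.09 × 20.4% = 69511.79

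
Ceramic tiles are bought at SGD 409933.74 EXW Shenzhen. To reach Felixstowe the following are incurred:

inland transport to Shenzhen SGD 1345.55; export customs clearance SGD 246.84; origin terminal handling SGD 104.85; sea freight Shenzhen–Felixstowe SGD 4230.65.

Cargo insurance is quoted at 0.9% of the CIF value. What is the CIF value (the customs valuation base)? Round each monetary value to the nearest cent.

Let C be the CIF value. C = EXW price + pre-shipment costs + freight + 0.9% × C
C − 0.9% × C = 409933.74 + 1345.55 + 246.84 + 104.85 + 4230.65
0.991 × C = 415861.63
C = 415861.63 / 0.991 = 419638.38
Insurance premium = 0.9% × 419638.38 = 3776.75

CIF value: SGD 419638.38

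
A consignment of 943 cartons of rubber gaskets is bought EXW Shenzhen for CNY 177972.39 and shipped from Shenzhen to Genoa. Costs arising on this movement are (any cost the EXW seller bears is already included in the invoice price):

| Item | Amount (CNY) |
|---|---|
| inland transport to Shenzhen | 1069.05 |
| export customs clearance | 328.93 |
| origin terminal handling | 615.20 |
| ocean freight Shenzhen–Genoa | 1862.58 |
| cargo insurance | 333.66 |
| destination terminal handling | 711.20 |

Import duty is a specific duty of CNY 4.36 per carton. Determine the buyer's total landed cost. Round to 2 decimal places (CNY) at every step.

EXW: the seller makes goods available at their premises; the buyer bears all onward costs.
CIF value = EXW price + inland to port + export clearance + origin terminal + freight + insurance = 177972.39 + 1069.05 + 328.93 + 615.20 + 1862.58 + 333.66 = 182181.81
Import duty = 943 × 4.36 = 4111.48
Buyer bears: inland to port 1069.05 + export clearance 328.93 + origin terminal 615.20 + freight 1862.58 + insurance 333.66 + destination terminal 711.20 + duty 4111.48 = 9032.10
Landed cost = invoice 177972.39 + 9032.10 = 187004.49

Total landed cost: CNY 187004.49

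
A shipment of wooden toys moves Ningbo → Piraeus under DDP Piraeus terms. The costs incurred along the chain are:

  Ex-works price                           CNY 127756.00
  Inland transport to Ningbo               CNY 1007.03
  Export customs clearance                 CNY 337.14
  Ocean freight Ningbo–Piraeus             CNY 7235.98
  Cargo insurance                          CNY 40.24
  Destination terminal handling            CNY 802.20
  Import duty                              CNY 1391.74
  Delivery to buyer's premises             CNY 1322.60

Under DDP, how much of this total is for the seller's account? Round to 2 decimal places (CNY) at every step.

DDP: the seller bears all costs including import duty.
Seller's account: goods 127756.00 + inland to port 1007.03 + export clearance 337.14 + freight 7235.98 + insurance 40.24 + destination terminal 802.20 + duty 1391.74 + delivery 1322.60 = 139892.93
Buyer's account: 0.00

Seller's account: CNY 139892.93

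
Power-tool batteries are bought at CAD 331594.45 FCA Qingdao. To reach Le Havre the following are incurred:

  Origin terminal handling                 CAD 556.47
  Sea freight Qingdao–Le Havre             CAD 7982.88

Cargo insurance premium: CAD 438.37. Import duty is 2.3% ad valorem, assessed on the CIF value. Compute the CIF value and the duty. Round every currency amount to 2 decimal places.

CIF = FCA price + pre-shipment costs + freight + insurance
CIF = 331594.45 + 556.47 + 7982.88 + 438.37 = 340572.17
Import duty = 340572.17 × 2.3% = 7833.16

CIF value: CAD 340572.17; import duty: CAD 7833.16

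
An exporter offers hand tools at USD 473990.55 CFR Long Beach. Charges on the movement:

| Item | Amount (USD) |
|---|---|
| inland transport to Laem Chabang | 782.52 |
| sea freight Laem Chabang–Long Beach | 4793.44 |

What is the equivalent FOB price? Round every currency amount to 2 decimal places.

Not relevant to the conversion: inland to port — on the seller under both CFR and FOB; already in the CFR price and stays in the FOB price.
From CFR to FOB, the seller no longer bears: freight.
FOB price = 473990.55 − 4793.44 = 469197.11

FOB price: USD 469197.11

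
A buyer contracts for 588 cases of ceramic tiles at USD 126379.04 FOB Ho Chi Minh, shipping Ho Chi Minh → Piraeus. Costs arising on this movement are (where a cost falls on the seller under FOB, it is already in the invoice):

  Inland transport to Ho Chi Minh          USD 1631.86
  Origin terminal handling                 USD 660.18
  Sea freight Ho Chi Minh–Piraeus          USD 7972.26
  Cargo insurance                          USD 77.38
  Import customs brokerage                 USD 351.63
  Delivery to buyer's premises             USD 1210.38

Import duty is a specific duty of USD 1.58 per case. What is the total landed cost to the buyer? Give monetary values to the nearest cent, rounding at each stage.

Total landed cost: USD 136919.73

FOB: the seller bears costs until goods are on board at the origin port; the buyer bears freight, insurance and all costs thereafter.
Already in the invoice (seller's account under FOB): inland to port, origin terminal — exclude.
CIF value = FOB price + freight + insurance = 126379.04 + 7972.26 + 77.38 = 134428.68
Import duty = 588 × 1.58 = 929.04
Buyer bears: freight 7972.26 + insurance 77.38 + brokerage 351.63 + delivery 1210.38 + duty 929.04 = 10540.69
Landed cost = invoice 126379.04 + 10540.69 = 136919.73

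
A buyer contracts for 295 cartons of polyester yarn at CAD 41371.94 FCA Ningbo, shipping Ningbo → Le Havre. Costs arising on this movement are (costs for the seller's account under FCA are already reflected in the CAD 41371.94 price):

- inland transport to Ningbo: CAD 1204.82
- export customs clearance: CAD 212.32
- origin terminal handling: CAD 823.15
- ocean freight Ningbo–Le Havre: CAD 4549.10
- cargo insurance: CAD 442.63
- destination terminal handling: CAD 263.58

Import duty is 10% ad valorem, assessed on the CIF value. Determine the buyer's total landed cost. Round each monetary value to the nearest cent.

FCA: the seller delivers export-cleared goods to the carrier; the buyer bears costs from that point.
Already in the invoice (seller's account under FCA): inland to port, export clearance — exclude.
CIF value = FCA price + origin terminal + freight + insurance = 41371.94 + 823.15 + 4549.10 + 442.63 = 47186.82
Import duty = 47186.82 × 10% = 4718.68
Buyer bears: origin terminal 823.15 + freight 4549.10 + insurance 442.63 + destination terminal 263.58 + duty 4718.68 = 10797.14
Landed cost = invoice 41371.94 + 10797.14 = 52169.08

Total landed cost: CAD 52169.08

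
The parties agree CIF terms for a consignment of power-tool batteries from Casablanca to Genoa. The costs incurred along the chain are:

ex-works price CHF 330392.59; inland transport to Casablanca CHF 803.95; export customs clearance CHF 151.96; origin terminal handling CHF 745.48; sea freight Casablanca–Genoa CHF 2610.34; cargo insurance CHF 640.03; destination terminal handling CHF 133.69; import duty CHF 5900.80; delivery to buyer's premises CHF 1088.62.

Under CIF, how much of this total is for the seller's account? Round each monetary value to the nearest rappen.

CIF: the seller pays costs through ocean freight and marine insurance to the destination port.
Seller's account: goods 330392.59 + inland to port 803.95 + export clearance 151.96 + origin terminal 745.48 + freight 2610.34 + insurance 640.03 = 335344.35
Buyer's account: destination terminal 133.69 + duty 5900.80 + delivery 1088.62 = 7123.11

Seller's account: CHF 335344.35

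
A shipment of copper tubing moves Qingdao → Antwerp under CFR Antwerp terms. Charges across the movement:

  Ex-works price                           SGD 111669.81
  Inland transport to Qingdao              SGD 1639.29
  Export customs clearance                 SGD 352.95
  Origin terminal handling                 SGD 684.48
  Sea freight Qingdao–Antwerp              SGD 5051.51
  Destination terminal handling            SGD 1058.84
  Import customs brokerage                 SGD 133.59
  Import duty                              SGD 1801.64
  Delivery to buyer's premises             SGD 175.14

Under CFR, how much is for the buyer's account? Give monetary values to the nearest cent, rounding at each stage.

CFR: the seller pays costs through ocean freight to the destination port, but not insurance.
Seller's account: goods 111669.81 + inland to port 1639.29 + export clearance 352.95 + origin terminal 684.48 + freight 5051.51 = 119398.04
Buyer's account: destination terminal 1058.84 + brokerage 133.59 + duty 1801.64 + delivery 175.14 = 3169.21

Buyer's account: SGD 3169.21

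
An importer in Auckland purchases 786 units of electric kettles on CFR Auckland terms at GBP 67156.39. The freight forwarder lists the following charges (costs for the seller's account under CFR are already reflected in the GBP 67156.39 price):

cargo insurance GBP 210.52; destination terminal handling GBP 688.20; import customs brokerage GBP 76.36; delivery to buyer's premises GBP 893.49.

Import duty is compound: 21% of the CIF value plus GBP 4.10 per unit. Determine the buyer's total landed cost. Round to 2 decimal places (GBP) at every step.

Total landed cost: GBP 86394.61

CFR: the seller pays costs through ocean freight to the destination port, but not insurance.
CIF value = CFR price + insurance = 67156.39 + 210.52 = 67366.91
Ad valorem component: 67366.91 × 21% = 14147.05
Specific component: 786 × 4.10 = 3222.60
Import duty = 14147.05 + 3222.60 = 17369.65
Buyer bears: insurance 210.52 + destination terminal 688.20 + brokerage 76.36 + delivery 893.49 + duty 17369.65 = 19238.22
Landed cost = invoice 67156.39 + 19238.22 = 86394.61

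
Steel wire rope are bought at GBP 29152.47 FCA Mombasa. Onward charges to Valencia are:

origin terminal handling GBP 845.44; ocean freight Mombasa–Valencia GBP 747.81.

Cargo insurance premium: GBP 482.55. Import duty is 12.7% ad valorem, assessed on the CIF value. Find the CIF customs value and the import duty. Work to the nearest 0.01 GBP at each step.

CIF value: GBP 31228.27; import duty: GBP 3965.99

CIF = FCA price + pre-shipment costs + freight + insurance
CIF = 29152.47 + 845.44 + 747.81 + 482.55 = 31228.27
Import duty = 31228.27 × 12.7% = 3965.99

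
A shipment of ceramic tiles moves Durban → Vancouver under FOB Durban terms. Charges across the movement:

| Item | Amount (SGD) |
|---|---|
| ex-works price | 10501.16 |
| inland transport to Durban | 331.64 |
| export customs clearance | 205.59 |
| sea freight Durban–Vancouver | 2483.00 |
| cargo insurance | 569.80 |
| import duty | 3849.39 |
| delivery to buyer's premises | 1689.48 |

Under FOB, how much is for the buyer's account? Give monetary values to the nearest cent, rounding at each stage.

FOB: the seller bears costs until goods are on board at the origin port; the buyer bears freight, insurance and all costs thereafter.
Seller's account: goods 10501.16 + inland to port 331.64 + export clearance 205.59 = 11038.39
Buyer's account: freight 2483.00 + insurance 569.80 + duty 3849.39 + delivery 1689.48 = 8591.67

Buyer's account: SGD 8591.67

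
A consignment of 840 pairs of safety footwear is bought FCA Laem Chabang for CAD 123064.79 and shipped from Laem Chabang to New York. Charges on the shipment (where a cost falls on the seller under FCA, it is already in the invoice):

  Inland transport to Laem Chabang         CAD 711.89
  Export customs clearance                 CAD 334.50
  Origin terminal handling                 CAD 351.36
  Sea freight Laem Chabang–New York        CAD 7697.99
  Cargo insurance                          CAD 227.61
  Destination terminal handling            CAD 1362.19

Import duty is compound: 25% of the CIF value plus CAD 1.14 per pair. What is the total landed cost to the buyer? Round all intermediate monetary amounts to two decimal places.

Total landed cost: CAD 166496.98

FCA: the seller delivers export-cleared goods to the carrier; the buyer bears costs from that point.
Already in the invoice (seller's account under FCA): inland to port, export clearance — exclude.
CIF value = FCA price + origin terminal + freight + insurance = 123064.79 + 351.36 + 7697.99 + 227.61 = 131341.75
Ad valorem component: 131341.75 × 25% = 32835.44
Specific component: 840 × 1.14 = 957.60
Import duty = 32835.44 + 957.60 = 33793.04
Buyer bears: origin terminal 351.36 + freight 7697.99 + insurance 227.61 + destination terminal 1362.19 + duty 33793.04 = 43432.19
Landed cost = invoice 123064.79 + 43432.19 = 166496.98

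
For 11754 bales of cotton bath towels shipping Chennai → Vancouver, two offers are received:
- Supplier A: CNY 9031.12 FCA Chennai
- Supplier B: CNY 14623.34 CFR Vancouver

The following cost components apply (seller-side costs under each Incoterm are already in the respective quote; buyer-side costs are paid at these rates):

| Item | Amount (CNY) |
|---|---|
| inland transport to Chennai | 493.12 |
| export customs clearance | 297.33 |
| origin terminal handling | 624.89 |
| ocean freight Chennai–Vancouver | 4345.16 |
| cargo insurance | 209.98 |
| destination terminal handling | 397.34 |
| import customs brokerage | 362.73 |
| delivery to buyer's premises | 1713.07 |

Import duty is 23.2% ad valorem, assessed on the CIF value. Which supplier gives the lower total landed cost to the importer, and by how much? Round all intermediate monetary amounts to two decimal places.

Supplier A (FCA):
CIF value = FCA price + origin terminal + freight + insurance = 9031.12 + 624.89 + 4345.16 + 209.98 = 14211.15
Import duty = 14211.15 × 23.2% = 3296.99
Buyer bears (A): 624.89 + 4345.16 + 209.98 + 397.34 + 362.73 + 1713.07 = 7653.17
Landed cost (A) = invoice 9031.12 + 7653.17 + duty 3296.99 = 19981.28
Supplier B (CFR):
CIF value = CFR price + insurance = 14623.34 + 209.98 = 14833.32
Import duty = 14833.32 × 23.2% = 3441.33
Buyer bears (B): 209.98 + 397.34 + 362.73 + 1713.07 = 2683.12
Landed cost (B) = invoice 14623.34 + 2683.12 + duty 3441.33 = 20747.79
Difference = |19981.28 − 20747.79| = 766.51

Supplier A is cheaper by CNY 766.51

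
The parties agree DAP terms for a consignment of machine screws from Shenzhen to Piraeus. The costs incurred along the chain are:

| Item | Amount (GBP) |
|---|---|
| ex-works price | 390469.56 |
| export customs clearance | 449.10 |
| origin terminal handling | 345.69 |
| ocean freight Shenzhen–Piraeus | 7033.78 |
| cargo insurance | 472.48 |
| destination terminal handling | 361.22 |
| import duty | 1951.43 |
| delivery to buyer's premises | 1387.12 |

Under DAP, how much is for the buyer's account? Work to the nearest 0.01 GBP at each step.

Buyer's account: GBP 1951.43

DAP: the seller bears all costs to the named destination except import duty and clearance.
Seller's account: goods 390469.56 + export clearance 449.10 + origin terminal 345.69 + freight 7033.78 + insurance 472.48 + destination terminal 361.22 + delivery 1387.12 = 400518.95
Buyer's account: duty 1951.43 = 1951.43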